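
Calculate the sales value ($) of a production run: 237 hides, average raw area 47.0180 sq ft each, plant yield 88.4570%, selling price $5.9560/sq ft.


Raw_total = N * avg_area = 237 * 47.0180 = 11143.2660 sq ft
Finished = Raw_total * yield / 100 = 11143.2660 * 88.4570 / 100 = 9856.9988 sq ft
Value = Finished * price = 9856.9988 * 5.9560 = 58708.2849 $


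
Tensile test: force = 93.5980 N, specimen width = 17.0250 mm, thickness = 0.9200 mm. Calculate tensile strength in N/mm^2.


Formula: TS = force / (width * thickness)
Substituting: TS = 93.5980 / (17.0250 * 0.9200)
Result: 5.9757 N/mm^2


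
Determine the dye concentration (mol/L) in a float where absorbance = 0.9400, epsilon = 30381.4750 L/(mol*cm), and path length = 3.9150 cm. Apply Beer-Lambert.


Formula: c = A / (epsilon * l)
Substituting: c = 0.9400 / (30381.4750 * 3.9150)
Result: 7.9029e-06 mol/L


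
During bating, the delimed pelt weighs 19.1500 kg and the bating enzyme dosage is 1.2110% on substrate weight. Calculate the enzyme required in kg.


Formula: Enzyme = substrate * pct / 100
Substituting: Enzyme = 19.1500 * 1.2110 / 100
Result: 0.2319 kg


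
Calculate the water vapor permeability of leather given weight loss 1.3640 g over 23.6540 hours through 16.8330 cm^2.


Formula: WVP = loss / (area * time)
Substituting: WVP = 1.3640 / (16.8330 * 23.6540)
Result: 0.00342569 g/(cm^2*hr)


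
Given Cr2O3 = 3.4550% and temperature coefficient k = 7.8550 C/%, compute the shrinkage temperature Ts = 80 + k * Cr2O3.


Formula: Ts = 80 + k * Cr2O3
Substituting: Ts = 80 + 7.8550 * 3.4550
Result: 107.1390 C


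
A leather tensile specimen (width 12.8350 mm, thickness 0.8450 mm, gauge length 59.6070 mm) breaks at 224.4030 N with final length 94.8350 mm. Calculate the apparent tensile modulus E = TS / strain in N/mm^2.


TS = F / (w * t) = 224.4030 / (12.8350 * 0.8450) = 20.6907 N/mm^2
strain = (Lf - L0) / L0 = (94.8350 - 59.6070) / 59.6070 = 0.5910
E = TS / strain = 20.6907 / 0.5910 = 35.0095 N/mm^2


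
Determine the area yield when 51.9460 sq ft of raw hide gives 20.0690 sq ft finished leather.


Formula: Yield = finished / raw * 100
Substituting: Yield = 20.0690 / 51.9460 * 100
Result: 38.6344 %


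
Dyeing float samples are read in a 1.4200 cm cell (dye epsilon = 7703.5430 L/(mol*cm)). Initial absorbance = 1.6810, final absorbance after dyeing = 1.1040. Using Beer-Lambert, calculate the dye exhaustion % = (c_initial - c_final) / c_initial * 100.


c_initial = A_i / (epsilon * l) = 1.6810 / (7703.5430 * 1.4200) = 1.5367e-04 mol/L
c_final = A_f / (epsilon * l) = 1.1040 / (7703.5430 * 1.4200) = 1.0092e-04 mol/L
Exhaustion = (c_initial - c_final) / c_initial * 100 = (1.5367e-04 - 1.0092e-04) / 1.5367e-04 * 100 = 34.3248 %


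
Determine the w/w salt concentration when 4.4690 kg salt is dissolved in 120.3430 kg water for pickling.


Formula: Conc = salt / (water + salt) * 100
Substituting: Conc = 4.4690 / (120.3430 + 4.4690) * 100
Result: 3.5806 %


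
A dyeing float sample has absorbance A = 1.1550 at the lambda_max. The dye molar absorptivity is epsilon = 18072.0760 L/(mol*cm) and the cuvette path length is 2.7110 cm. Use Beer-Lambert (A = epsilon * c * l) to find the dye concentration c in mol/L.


Formula: c = A / (epsilon * l)
Substituting: c = 1.1550 / (18072.0760 * 2.7110)
Result: 2.3575e-05 mol/L


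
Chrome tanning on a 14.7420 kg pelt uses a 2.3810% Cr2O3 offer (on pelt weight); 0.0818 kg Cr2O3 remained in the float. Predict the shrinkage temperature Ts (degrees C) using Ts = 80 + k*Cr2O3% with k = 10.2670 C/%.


Offered = pelt * offer_pct / 100 = 14.7420 * 2.3810 / 100 = 0.3510 kg
Uptake = offered - residual = 0.3510 - 0.0818 = 0.2692 kg
Cr2O3% on pelt = uptake / pelt * 100 = 0.2692 / 14.7420 * 100 = 1.8261 %
Ts = 80 + k * Cr2O3% = 80 + 10.2670 * 1.8261 = 98.7488 C


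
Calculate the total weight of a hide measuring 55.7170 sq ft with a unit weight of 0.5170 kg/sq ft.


Formula: Weight = area * weight_per_sqft
Substituting: Weight = 55.7170 * 0.5170
Result: 28.8057 kg


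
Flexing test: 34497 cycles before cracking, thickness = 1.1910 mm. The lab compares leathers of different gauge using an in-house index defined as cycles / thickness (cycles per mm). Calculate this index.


Formula: Index = cycles / thickness
Substituting: Index = 34497 / 1.1910
Result: 28964.7355 cycles/mm


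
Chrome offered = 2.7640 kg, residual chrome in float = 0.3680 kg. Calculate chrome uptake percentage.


Formula: Uptake = (offered - residual) / offered * 100
Substituting: Uptake = (2.7640 - 0.3680) / 2.7640 * 100
Result: 86.6860 %


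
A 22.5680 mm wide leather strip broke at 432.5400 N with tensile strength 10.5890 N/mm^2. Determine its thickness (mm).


Formula: t = F / (TS * w)
Substituting: t = 432.5400 / (10.5890 * 22.5680)
Result: 1.8100 mm


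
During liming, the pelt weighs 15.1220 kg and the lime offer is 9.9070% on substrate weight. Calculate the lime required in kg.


Formula: Lime = substrate * pct / 100
Substituting: Lime = 15.1220 * 9.9070 / 100
Result: 1.4981 kg


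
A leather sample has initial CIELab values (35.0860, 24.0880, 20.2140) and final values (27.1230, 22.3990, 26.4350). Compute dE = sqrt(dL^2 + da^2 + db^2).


dL = -7.9630, da = -1.6890, db = 6.2210
dE = sqrt((-7.9630)^2 + (-1.6890)^2 + 6.2210^2) = 10.2451


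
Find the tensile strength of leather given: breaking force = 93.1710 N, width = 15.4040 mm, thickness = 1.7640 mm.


Formula: TS = force / (width * thickness)
Substituting: TS = 93.1710 / (15.4040 * 1.7640)
Result: 3.4289 N/mm^2


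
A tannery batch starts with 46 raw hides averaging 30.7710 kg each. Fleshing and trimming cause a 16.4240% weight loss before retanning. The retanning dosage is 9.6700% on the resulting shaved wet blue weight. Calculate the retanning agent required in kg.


Total_raw = N * avg_wt = 46 * 30.7710 = 1415.4660 kg
Substrate = Total_raw * (1 - loss/100) = 1415.4660 * (1 - 16.4240/100) = 1182.9899 kg
Retan = Substrate * pct / 100 = 1182.9899 * 9.6700 / 100 = 114.3951 kg


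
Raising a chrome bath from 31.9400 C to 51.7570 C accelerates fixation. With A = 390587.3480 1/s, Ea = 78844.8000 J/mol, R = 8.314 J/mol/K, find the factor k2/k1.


T1 = 31.9400 + 273.15 = 305.0900 K; T2 = 51.7570 + 273.15 = 324.9070 K
k1 = A * exp(-Ea/(R*T1)) = 390587.3480 * exp(-78844.8000/(8.314*305.0900)) = 1.2364e-08 1/s
k2 = A * exp(-Ea/(R*T2)) = 390587.3480 * exp(-78844.8000/(8.314*324.9070)) = 8.2327e-08 1/s
k2/k1 = 8.2327e-08 / 1.2364e-08 = 6.6585


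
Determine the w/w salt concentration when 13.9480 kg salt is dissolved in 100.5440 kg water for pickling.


Formula: Conc = salt / (water + salt) * 100
Substituting: Conc = 13.9480 / (100.5440 + 13.9480) * 100
Result: 12.1825 %


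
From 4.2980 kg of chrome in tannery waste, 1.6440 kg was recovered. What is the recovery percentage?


Formula: Recovery = recovered / input * 100
Substituting: Recovery = 1.6440 / 4.2980 * 100
Result: 38.2503 %


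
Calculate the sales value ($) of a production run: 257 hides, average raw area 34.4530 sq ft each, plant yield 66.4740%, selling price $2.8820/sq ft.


Raw_total = N * avg_area = 257 * 34.4530 = 8854.4210 sq ft
Finished = Raw_total * yield / 100 = 8854.4210 * 66.4740 / 100 = 5885.8878 sq ft
Value = Finished * price = 5885.8878 * 2.8820 = 16963.1287 $


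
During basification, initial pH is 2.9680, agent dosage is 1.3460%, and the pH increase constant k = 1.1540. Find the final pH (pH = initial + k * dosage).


Formula: pH_final = pH_initial + k * base_pct
Substituting: pH_final = 2.9680 + 1.1540 * 1.3460
Result: 4.5213


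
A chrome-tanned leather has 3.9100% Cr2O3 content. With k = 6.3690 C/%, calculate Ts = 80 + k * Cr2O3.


Formula: Ts = 80 + k * Cr2O3
Substituting: Ts = 80 + 6.3690 * 3.9100
Result: 104.9028 C


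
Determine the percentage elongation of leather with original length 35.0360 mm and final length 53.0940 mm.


Formula: Elongation = (Lf - L0) / L0 * 100
Substituting: Elongation = (53.0940 - 35.0360) / 35.0360 * 100
Result: 51.5413 %


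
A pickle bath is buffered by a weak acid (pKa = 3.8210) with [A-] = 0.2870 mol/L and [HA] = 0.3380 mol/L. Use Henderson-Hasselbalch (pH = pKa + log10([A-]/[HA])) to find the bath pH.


ratio = [A-] / [HA] = 0.2870 / 0.3380 = 0.8491
log10(ratio) = -0.0710348
pH = pKa + log10(ratio) = 3.8210 - 0.0710348 = 3.7500


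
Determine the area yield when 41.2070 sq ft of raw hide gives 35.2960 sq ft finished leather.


Formula: Yield = finished / raw * 100
Substituting: Yield = 35.2960 / 41.2070 * 100
Result: 85.6553 %


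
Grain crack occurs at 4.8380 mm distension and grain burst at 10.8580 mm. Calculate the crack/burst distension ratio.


Formula: Ratio = crack / burst
Substituting: Ratio = 4.8380 / 10.8580
Result: 0.4456


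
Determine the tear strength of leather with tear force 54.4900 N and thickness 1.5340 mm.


Formula: Tear strength = force / thickness
Substituting: Tear strength = 54.4900 / 1.5340
Result: 35.5215 N/mm


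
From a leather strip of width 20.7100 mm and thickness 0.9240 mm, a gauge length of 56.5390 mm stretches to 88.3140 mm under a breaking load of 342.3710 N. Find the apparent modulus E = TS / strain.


TS = F / (w * t) = 342.3710 / (20.7100 * 0.9240) = 17.8914 N/mm^2
strain = (Lf - L0) / L0 = (88.3140 - 56.5390) / 56.5390 = 0.5620
E = TS / strain = 17.8914 / 0.5620 = 31.8352 N/mm^2


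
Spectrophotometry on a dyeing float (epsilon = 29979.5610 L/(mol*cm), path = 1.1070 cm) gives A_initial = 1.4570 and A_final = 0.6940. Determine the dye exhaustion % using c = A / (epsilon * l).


c_initial = A_i / (epsilon * l) = 1.4570 / (29979.5610 * 1.1070) = 4.3902e-05 mol/L
c_final = A_f / (epsilon * l) = 0.6940 / (29979.5610 * 1.1070) = 2.0912e-05 mol/L
Exhaustion = (c_initial - c_final) / c_initial * 100 = (4.3902e-05 - 2.0912e-05) / 4.3902e-05 * 100 = 52.3679 %


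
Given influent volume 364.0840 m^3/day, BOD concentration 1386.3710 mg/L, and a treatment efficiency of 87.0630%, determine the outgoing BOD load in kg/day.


Load_in = volume * conc / 1000 = 364.0840 * 1386.3710 / 1000 = 504.7555 kg/day
Removed = Load_in * eff / 100 = 504.7555 * 87.0630 / 100 = 439.4553 kg/day
Load_out = Load_in - Removed = 504.7555 - 439.4553 = 65.3002 kg/day


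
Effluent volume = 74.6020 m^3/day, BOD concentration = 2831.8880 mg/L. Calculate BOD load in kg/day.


Formula: BOD_load = volume * conc / 1000
Substituting: BOD_load = 74.6020 * 2831.8880 / 1000
Result: 211.2645 kg/day


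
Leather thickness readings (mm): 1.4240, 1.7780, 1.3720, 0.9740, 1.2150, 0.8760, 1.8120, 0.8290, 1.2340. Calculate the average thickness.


Formula: Average = sum / n
Substituting: Average = 11.5140 / 9
Result: 1.2793 mm


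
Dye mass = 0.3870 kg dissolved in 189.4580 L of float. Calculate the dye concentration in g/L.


Formula: Conc = dye_mass(kg) / volume(L) * 1000
Substituting: Conc = 0.3870 / 189.4580 * 1000
Result: 2.0427 g/L


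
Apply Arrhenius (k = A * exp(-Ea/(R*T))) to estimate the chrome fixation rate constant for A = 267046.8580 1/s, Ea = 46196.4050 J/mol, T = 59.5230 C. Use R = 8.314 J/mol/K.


T_K = T_C + 273.15 = 59.5230 + 273.15 = 332.6730 K
exponent = -Ea / (R * T_K) = -46196.4050 / (8.314 * 332.6730) = -16.7025
k = A * exp(exponent) = 267046.8580 * exp(-16.7025) = 0.0148867 1/s


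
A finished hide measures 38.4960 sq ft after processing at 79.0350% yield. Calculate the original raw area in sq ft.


Formula: raw = finished * 100 / yield
Substituting: raw = 38.4960 * 100 / 79.0350
Result: 48.7075 sq ft


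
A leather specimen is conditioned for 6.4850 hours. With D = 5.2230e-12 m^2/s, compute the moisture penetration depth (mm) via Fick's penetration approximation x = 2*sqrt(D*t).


t = 6.4850 hr * 3600 = 23346.0000 s
D * t = 5.2230e-12 * 23346.0000 = 1.2194e-07
x = 2 * sqrt(D*t) = 2 * sqrt(1.2194e-07) = 6.9839e-04 m = 0.6984 mm


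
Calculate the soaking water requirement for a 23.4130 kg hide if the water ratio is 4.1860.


Formula: Water = hide_weight * ratio
Substituting: Water = 23.4130 * 4.1860
Result: 98.0068 kg


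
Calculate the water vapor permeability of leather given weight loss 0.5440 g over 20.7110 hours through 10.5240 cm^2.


Formula: WVP = loss / (area * time)
Substituting: WVP = 0.5440 / (10.5240 * 20.7110)
Result: 0.00249584 g/(cm^2*hr)


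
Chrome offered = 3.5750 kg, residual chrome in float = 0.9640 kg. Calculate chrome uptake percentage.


Formula: Uptake = (offered - residual) / offered * 100
Substituting: Uptake = (3.5750 - 0.9640) / 3.5750 * 100
Result: 73.0350 %


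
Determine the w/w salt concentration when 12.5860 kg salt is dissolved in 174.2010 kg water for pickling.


Formula: Conc = salt / (water + salt) * 100
Substituting: Conc = 12.5860 / (174.2010 + 12.5860) * 100
Result: 6.7382 %


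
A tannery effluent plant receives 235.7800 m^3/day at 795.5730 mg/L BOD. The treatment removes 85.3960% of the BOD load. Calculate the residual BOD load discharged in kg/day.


Load_in = volume * conc / 1000 = 235.7800 * 795.5730 / 1000 = 187.5802 kg/day
Removed = Load_in * eff / 100 = 187.5802 * 85.3960 / 100 = 160.1860 kg/day
Load_out = Load_in - Removed = 187.5802 - 160.1860 = 27.3942 kg/day


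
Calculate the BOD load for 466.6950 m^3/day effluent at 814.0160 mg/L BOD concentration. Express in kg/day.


Formula: BOD_load = volume * conc / 1000
Substituting: BOD_load = 466.6950 * 814.0160 / 1000
Result: 379.8972 kg/day


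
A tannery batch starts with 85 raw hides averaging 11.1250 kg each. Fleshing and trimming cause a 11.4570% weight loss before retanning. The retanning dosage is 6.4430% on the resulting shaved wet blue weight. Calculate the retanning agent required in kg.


Total_raw = N * avg_wt = 85 * 11.1250 = 945.6250 kg
Substrate = Total_raw * (1 - loss/100) = 945.6250 * (1 - 11.4570/100) = 837.2847 kg
Retan = Substrate * pct / 100 = 837.2847 * 6.4430 / 100 = 53.9463 kg


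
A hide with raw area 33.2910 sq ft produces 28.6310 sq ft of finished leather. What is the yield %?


Formula: Yield = finished / raw * 100
Substituting: Yield = 28.6310 / 33.2910 * 100
Result: 86.0022 %


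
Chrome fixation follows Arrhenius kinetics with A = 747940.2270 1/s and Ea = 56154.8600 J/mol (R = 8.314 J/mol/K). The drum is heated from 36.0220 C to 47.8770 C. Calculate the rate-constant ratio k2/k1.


T1 = 36.0220 + 273.15 = 309.1720 K; T2 = 47.8770 + 273.15 = 321.0270 K
k1 = A * exp(-Ea/(R*T1)) = 747940.2270 * exp(-56154.8600/(8.314*309.1720)) = 2.4331e-04 1/s
k2 = A * exp(-Ea/(R*T2)) = 747940.2270 * exp(-56154.8600/(8.314*321.0270)) = 5.4516e-04 1/s
k2/k1 = 5.4516e-04 / 2.4331e-04 = 2.2406


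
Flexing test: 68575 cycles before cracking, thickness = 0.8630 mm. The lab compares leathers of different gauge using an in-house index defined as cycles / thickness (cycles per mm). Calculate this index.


Formula: Index = cycles / thickness
Substituting: Index = 68575 / 0.8630
Result: 79461.1819 cycles/mm


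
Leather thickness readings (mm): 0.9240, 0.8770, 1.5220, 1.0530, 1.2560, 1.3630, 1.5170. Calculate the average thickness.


Formula: Average = sum / n
Substituting: Average = 8.5120 / 7
Result: 1.2160 mm


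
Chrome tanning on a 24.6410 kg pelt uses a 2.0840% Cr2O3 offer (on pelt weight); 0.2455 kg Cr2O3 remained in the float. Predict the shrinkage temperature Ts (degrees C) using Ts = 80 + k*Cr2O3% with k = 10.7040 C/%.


Offered = pelt * offer_pct / 100 = 24.6410 * 2.0840 / 100 = 0.5135 kg
Uptake = offered - residual = 0.5135 - 0.2455 = 0.2680 kg
Cr2O3% on pelt = uptake / pelt * 100 = 0.2680 / 24.6410 * 100 = 1.0877 %
Ts = 80 + k * Cr2O3% = 80 + 10.7040 * 1.0877 = 91.6427 C


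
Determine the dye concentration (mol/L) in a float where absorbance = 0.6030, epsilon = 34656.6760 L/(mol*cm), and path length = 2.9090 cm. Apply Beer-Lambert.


Formula: c = A / (epsilon * l)
Substituting: c = 0.6030 / (34656.6760 * 2.9090)
Result: 5.9812e-06 mol/L


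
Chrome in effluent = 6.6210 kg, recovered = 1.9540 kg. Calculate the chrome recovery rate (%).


Formula: Recovery = recovered / input * 100
Substituting: Recovery = 1.9540 / 6.6210 * 100
Result: 29.5122 %


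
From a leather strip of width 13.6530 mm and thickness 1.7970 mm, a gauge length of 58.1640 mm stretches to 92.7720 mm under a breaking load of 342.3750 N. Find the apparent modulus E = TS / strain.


TS = F / (w * t) = 342.3750 / (13.6530 * 1.7970) = 13.9549 N/mm^2
strain = (Lf - L0) / L0 = (92.7720 - 58.1640) / 58.1640 = 0.5950
E = TS / strain = 13.9549 / 0.5950 = 23.4533 N/mm^2


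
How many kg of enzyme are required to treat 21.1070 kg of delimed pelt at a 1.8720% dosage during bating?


Formula: Enzyme = substrate * pct / 100
Substituting: Enzyme = 21.1070 * 1.8720 / 100
Result: 0.3951 kg


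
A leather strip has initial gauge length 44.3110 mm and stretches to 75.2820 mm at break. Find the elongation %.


Formula: Elongation = (Lf - L0) / L0 * 100
Substituting: Elongation = (75.2820 - 44.3110) / 44.3110 * 100
Result: 69.8946 %


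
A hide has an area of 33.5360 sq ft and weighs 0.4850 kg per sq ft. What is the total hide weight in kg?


Formula: Weight = area * weight_per_sqft
Substituting: Weight = 33.5360 * 0.4850
Result: 16.2650 kg


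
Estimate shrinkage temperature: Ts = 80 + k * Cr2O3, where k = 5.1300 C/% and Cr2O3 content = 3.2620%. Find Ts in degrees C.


Formula: Ts = 80 + k * Cr2O3
Substituting: Ts = 80 + 5.1300 * 3.2620
Result: 96.7341 C


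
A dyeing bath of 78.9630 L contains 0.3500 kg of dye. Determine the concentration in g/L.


Formula: Conc = dye_mass(kg) / volume(L) * 1000
Substituting: Conc = 0.3500 / 78.9630 * 1000
Result: 4.4325 g/L


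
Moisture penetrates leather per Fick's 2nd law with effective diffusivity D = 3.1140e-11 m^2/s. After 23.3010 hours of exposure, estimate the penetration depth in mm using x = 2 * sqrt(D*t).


t = 23.3010 hr * 3600 = 83883.6000 s
D * t = 3.1140e-11 * 83883.6000 = 2.6121e-06
x = 2 * sqrt(D*t) = 2 * sqrt(2.6121e-06) = 0.00323242 m = 3.2324 mm


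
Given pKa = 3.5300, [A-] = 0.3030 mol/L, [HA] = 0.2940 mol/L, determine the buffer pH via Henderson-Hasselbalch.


ratio = [A-] / [HA] = 0.3030 / 0.2940 = 1.0306
log10(ratio) = 0.0130953
pH = pKa + log10(ratio) = 3.5300 + 0.0130953 = 3.5431


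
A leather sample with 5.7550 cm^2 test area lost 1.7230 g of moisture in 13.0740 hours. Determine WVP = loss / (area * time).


Formula: WVP = loss / (area * time)
Substituting: WVP = 1.7230 / (5.7550 * 13.0740)
Result: 0.0228998 g/(cm^2*hr)


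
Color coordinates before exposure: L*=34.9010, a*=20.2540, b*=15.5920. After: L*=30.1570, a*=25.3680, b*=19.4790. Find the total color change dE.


dL = -4.7440, da = 5.1140, db = 3.8870
dE = sqrt((-4.7440)^2 + 5.1140^2 + 3.8870^2) = 7.9854


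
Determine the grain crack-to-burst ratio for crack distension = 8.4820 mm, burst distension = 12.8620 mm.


Formula: Ratio = crack / burst
Substituting: Ratio = 8.4820 / 12.8620
Result: 0.6595


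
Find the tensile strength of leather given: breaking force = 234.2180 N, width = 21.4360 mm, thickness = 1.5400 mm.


Formula: TS = force / (width * thickness)
Substituting: TS = 234.2180 / (21.4360 * 1.5400)
Result: 7.0951 N/mm^2


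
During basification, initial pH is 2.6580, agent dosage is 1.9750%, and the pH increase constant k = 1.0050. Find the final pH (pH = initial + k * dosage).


Formula: pH_final = pH_initial + k * base_pct
Substituting: pH_final = 2.6580 + 1.0050 * 1.9750
Result: 4.6429


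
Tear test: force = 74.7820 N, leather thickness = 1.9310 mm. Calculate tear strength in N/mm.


Formula: Tear strength = force / thickness
Substituting: Tear strength = 74.7820 / 1.9310
Result: 38.7271 N/mm


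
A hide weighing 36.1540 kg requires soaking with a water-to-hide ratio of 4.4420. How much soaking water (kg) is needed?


Formula: Water = hide_weight * ratio
Substituting: Water = 36.1540 * 4.4420
Result: 160.5961 kg


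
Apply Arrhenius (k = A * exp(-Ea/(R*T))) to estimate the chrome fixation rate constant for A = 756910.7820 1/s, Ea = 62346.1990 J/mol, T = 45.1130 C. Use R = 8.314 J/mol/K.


T_K = T_C + 273.15 = 45.1130 + 273.15 = 318.2630 K
exponent = -Ea / (R * T_K) = -62346.1990 / (8.314 * 318.2630) = -23.5621
k = A * exp(exponent) = 756910.7820 * exp(-23.5621) = 4.4275e-05 1/s


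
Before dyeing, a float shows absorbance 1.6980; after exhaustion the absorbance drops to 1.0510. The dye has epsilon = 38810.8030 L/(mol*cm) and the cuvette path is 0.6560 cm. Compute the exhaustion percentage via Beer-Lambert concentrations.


c_initial = A_i / (epsilon * l) = 1.6980 / (38810.8030 * 0.6560) = 6.6693e-05 mol/L
c_final = A_f / (epsilon * l) = 1.0510 / (38810.8030 * 0.6560) = 4.1281e-05 mol/L
Exhaustion = (c_initial - c_final) / c_initial * 100 = (6.6693e-05 - 4.1281e-05) / 6.6693e-05 * 100 = 38.1037 %


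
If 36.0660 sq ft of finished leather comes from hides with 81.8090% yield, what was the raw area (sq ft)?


Formula: raw = finished * 100 / yield
Substituting: raw = 36.0660 * 100 / 81.8090
Result: 44.0856 sq ft


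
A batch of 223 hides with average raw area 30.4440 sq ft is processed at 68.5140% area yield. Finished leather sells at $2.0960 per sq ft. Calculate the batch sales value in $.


Raw_total = N * avg_area = 223 * 30.4440 = 6789.0120 sq ft
Finished = Raw_total * yield / 100 = 6789.0120 * 68.5140 / 100 = 4651.4237 sq ft
Value = Finished * price = 4651.4237 * 2.0960 = 9749.3840 $


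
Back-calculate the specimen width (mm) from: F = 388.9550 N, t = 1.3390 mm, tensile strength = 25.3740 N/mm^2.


Formula: w = F / (TS * t)
Substituting: w = 388.9550 / (25.3740 * 1.3390)
Result: 11.4480 mm


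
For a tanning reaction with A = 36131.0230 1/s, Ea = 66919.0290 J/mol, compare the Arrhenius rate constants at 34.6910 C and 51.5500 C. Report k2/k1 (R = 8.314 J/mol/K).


T1 = 34.6910 + 273.15 = 307.8410 K; T2 = 51.5500 + 273.15 = 324.7000 K
k1 = A * exp(-Ea/(R*T1)) = 36131.0230 * exp(-66919.0290/(8.314*307.8410)) = 1.5944e-07 1/s
k2 = A * exp(-Ea/(R*T2)) = 36131.0230 * exp(-66919.0290/(8.314*324.7000)) = 6.1972e-07 1/s
k2/k1 = 6.1972e-07 / 1.5944e-07 = 3.8867


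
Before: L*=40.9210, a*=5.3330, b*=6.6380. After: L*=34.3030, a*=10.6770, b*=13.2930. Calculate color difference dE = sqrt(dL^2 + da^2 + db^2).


dL = -6.6180, da = 5.3440, db = 6.6550
dE = sqrt((-6.6180)^2 + 5.3440^2 + 6.6550^2) = 10.8002


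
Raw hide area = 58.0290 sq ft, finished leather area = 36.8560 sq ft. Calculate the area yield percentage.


Formula: Yield = finished / raw * 100
Substituting: Yield = 36.8560 / 58.0290 * 100
Result: 63.5131 %


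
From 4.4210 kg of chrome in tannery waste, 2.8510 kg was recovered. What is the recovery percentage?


Formula: Recovery = recovered / input * 100
Substituting: Recovery = 2.8510 / 4.4210 * 100
Result: 64.4877 %


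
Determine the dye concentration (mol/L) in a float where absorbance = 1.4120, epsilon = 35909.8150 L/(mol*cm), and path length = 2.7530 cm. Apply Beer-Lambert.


Formula: c = A / (epsilon * l)
Substituting: c = 1.4120 / (35909.8150 * 2.7530)
Result: 1.4283e-05 mol/L


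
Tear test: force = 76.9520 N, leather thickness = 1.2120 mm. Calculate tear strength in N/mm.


Formula: Tear strength = force / thickness
Substituting: Tear strength = 76.9520 / 1.2120
Result: 63.4917 N/mm


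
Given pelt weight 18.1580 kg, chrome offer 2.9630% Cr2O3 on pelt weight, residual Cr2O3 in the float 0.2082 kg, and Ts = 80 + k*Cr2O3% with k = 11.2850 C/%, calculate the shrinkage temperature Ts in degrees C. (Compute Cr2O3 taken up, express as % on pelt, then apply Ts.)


Offered = pelt * offer_pct / 100 = 18.1580 * 2.9630 / 100 = 0.5380 kg
Uptake = offered - residual = 0.5380 - 0.2082 = 0.3298 kg
Cr2O3% on pelt = uptake / pelt * 100 = 0.3298 / 18.1580 * 100 = 1.8164 %
Ts = 80 + k * Cr2O3% = 80 + 11.2850 * 1.8164 = 100.4981 C


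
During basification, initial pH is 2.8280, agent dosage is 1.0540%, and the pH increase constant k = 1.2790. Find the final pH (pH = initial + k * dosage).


Formula: pH_final = pH_initial + k * base_pct
Substituting: pH_final = 2.8280 + 1.2790 * 1.0540
Result: 4.1761


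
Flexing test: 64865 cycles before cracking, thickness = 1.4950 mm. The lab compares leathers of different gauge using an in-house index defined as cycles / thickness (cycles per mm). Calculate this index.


Formula: Index = cycles / thickness
Substituting: Index = 64865 / 1.4950
Result: 43387.9599 cycles/mm


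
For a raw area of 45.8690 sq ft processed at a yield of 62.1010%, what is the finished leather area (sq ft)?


Formula: finished = raw * yield / 100
Substituting: finished = 45.8690 * 62.1010 / 100
Result: 28.4851 sq ft


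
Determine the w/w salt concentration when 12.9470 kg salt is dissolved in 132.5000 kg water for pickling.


Formula: Conc = salt / (water + salt) * 100
Substituting: Conc = 12.9470 / (132.5000 + 12.9470) * 100
Result: 8.9015 %


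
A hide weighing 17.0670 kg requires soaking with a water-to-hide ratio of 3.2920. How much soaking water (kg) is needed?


Formula: Water = hide_weight * ratio
Substituting: Water = 17.0670 * 3.2920
Result: 56.1846 kg


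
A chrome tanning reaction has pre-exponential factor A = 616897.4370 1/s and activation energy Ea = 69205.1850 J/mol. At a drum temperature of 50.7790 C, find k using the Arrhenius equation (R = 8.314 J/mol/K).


T_K = T_C + 273.15 = 50.7790 + 273.15 = 323.9290 K
exponent = -Ea / (R * T_K) = -69205.1850 / (8.314 * 323.9290) = -25.6968
k = A * exp(exponent) = 616897.4370 * exp(-25.6968) = 4.2682e-06 1/s


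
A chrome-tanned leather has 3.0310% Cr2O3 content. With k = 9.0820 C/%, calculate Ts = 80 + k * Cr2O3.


Formula: Ts = 80 + k * Cr2O3
Substituting: Ts = 80 + 9.0820 * 3.0310
Result: 107.5275 C


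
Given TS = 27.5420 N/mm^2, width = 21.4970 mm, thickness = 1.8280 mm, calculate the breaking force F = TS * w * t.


Formula: F = TS * w * t
Substituting: F = 27.5420 * 21.4970 * 1.8280
Result: 1082.3046 N


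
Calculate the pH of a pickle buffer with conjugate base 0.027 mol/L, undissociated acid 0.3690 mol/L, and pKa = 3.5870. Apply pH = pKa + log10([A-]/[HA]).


ratio = [A-] / [HA] = 0.027 / 0.3690 = 0.0731707
log10(ratio) = -1.1357
pH = pKa + log10(ratio) = 3.5870 - 1.1357 = 2.4513


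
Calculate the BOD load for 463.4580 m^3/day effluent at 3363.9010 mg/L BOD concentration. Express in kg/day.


Formula: BOD_load = volume * conc / 1000
Substituting: BOD_load = 463.4580 * 3363.9010 / 1000
Result: 1559.0268 kg/day


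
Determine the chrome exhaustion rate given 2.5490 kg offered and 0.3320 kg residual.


Formula: Uptake = (offered - residual) / offered * 100
Substituting: Uptake = (2.5490 - 0.3320) / 2.5490 * 100
Result: 86.9753 %


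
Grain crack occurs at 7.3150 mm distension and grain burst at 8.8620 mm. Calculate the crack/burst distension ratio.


Formula: Ratio = crack / burst
Substituting: Ratio = 7.3150 / 8.8620
Result: 0.8254


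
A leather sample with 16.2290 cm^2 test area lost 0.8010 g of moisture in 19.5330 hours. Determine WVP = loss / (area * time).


Formula: WVP = loss / (area * time)
Substituting: WVP = 0.8010 / (16.2290 * 19.5330)
Result: 0.00252681 g/(cm^2*hr)


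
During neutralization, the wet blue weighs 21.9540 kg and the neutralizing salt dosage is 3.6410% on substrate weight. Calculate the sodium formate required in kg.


Formula: Neutralizer = substrate * pct / 100
Substituting: Neutralizer = 21.9540 * 3.6410 / 100
Result: 0.7993 kg


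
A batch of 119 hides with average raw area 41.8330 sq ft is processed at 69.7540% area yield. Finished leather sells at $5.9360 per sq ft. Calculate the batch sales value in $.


Raw_total = N * avg_area = 119 * 41.8330 = 4978.1270 sq ft
Finished = Raw_total * yield / 100 = 4978.1270 * 69.7540 / 100 = 3472.4427 sq ft
Value = Finished * price = 3472.4427 * 5.9360 = 20612.4199 $


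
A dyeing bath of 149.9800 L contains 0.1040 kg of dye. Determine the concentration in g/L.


Formula: Conc = dye_mass(kg) / volume(L) * 1000
Substituting: Conc = 0.1040 / 149.9800 * 1000
Result: 0.6934 g/L


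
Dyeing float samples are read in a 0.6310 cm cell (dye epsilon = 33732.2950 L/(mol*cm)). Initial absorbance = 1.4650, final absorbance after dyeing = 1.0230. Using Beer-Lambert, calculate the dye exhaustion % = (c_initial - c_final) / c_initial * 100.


c_initial = A_i / (epsilon * l) = 1.4650 / (33732.2950 * 0.6310) = 6.8828e-05 mol/L
c_final = A_f / (epsilon * l) = 1.0230 / (33732.2950 * 0.6310) = 4.8062e-05 mol/L
Exhaustion = (c_initial - c_final) / c_initial * 100 = (6.8828e-05 - 4.8062e-05) / 6.8828e-05 * 100 = 30.1706 %


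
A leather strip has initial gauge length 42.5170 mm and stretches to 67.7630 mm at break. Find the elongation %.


Formula: Elongation = (Lf - L0) / L0 * 100
Substituting: Elongation = (67.7630 - 42.5170) / 42.5170 * 100
Result: 59.3786 %


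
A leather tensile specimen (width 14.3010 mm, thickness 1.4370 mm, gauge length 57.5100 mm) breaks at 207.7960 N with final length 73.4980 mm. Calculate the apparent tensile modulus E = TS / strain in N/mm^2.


TS = F / (w * t) = 207.7960 / (14.3010 * 1.4370) = 10.1115 N/mm^2
strain = (Lf - L0) / L0 = (73.4980 - 57.5100) / 57.5100 = 0.2780
E = TS / strain = 10.1115 / 0.2780 = 36.3717 N/mm^2


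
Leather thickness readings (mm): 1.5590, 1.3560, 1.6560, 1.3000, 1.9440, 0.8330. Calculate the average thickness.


Formula: Average = sum / n
Substituting: Average = 8.6480 / 6
Result: 1.4413 mm


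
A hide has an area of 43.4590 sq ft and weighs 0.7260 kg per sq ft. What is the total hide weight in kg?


Formula: Weight = area * weight_per_sqft
Substituting: Weight = 43.4590 * 0.7260
Result: 31.5512 kg


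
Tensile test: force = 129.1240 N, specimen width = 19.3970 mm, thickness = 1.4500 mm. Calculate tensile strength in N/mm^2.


Formula: TS = force / (width * thickness)
Substituting: TS = 129.1240 / (19.3970 * 1.4500)
Result: 4.5910 N/mm^2


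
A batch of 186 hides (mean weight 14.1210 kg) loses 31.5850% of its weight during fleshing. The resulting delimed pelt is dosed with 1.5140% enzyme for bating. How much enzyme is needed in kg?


Total_raw = N * avg_wt = 186 * 14.1210 = 2626.5060 kg
Substrate = Total_raw * (1 - loss/100) = 2626.5060 * (1 - 31.5850/100) = 1796.9241 kg
Enzyme = Substrate * pct / 100 = 1796.9241 * 1.5140 / 100 = 27.2054 kg


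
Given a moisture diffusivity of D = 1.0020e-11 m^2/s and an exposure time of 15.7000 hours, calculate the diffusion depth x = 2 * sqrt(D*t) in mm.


t = 15.7000 hr * 3600 = 56520.0000 s
D * t = 1.0020e-11 * 56520.0000 = 5.6633e-07
x = 2 * sqrt(D*t) = 2 * sqrt(5.6633e-07) = 0.0015051 m = 1.5051 mm


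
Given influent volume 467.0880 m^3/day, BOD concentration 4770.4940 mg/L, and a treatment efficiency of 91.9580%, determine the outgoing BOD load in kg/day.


Load_in = volume * conc / 1000 = 467.0880 * 4770.4940 / 1000 = 2228.2405 kg/day
Removed = Load_in * eff / 100 = 2228.2405 * 91.9580 / 100 = 2049.0454 kg/day
Load_out = Load_in - Removed = 2228.2405 - 2049.0454 = 179.1951 kg/day


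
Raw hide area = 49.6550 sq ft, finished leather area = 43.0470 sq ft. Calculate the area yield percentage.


Formula: Yield = finished / raw * 100
Substituting: Yield = 43.0470 / 49.6550 * 100
Result: 86.6922 %


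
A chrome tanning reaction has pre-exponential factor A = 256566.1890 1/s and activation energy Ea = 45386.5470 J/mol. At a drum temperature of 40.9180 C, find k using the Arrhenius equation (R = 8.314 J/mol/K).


T_K = T_C + 273.15 = 40.9180 + 273.15 = 314.0680 K
exponent = -Ea / (R * T_K) = -45386.5470 / (8.314 * 314.0680) = -17.3817
k = A * exp(exponent) = 256566.1890 * exp(-17.3817) = 0.00725108 1/s


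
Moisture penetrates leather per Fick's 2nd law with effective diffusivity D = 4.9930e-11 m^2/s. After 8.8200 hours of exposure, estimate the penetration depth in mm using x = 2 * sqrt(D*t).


t = 8.8200 hr * 3600 = 31752.0000 s
D * t = 4.9930e-11 * 31752.0000 = 1.5854e-06
x = 2 * sqrt(D*t) = 2 * sqrt(1.5854e-06) = 0.00251824 m = 2.5182 mm


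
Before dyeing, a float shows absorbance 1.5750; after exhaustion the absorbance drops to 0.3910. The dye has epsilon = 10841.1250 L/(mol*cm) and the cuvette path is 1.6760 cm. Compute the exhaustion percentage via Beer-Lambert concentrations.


c_initial = A_i / (epsilon * l) = 1.5750 / (10841.1250 * 1.6760) = 8.6683e-05 mol/L
c_final = A_f / (epsilon * l) = 0.3910 / (10841.1250 * 1.6760) = 2.1519e-05 mol/L
Exhaustion = (c_initial - c_final) / c_initial * 100 = (8.6683e-05 - 2.1519e-05) / 8.6683e-05 * 100 = 75.1746 %


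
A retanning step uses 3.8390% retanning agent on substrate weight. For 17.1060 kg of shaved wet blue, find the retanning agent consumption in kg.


Formula: Retan = substrate * pct / 100
Substituting: Retan = 17.1060 * 3.8390 / 100
Result: 0.6567 kg


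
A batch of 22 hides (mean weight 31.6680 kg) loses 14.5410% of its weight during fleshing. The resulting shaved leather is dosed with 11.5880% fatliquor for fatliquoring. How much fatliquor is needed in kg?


Total_raw = N * avg_wt = 22 * 31.6680 = 696.6960 kg
Substrate = Total_raw * (1 - loss/100) = 696.6960 * (1 - 14.5410/100) = 595.3894 kg
Fat = Substrate * pct / 100 = 595.3894 * 11.5880 / 100 = 68.9937 kg


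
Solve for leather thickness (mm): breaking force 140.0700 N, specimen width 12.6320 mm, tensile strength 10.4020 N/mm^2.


Formula: t = F / (TS * w)
Substituting: t = 140.0700 / (10.4020 * 12.6320)
Result: 1.0660 mm


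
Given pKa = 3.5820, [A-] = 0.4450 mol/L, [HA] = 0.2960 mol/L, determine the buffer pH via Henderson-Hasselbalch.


ratio = [A-] / [HA] = 0.4450 / 0.2960 = 1.5034
log10(ratio) = 0.1771
pH = pKa + log10(ratio) = 3.5820 + 0.1771 = 3.7591


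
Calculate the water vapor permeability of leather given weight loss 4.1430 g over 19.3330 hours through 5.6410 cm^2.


Formula: WVP = loss / (area * time)
Substituting: WVP = 4.1430 / (5.6410 * 19.3330)
Result: 0.0379892 g/(cm^2*hr)


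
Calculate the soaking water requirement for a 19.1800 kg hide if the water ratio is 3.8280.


Formula: Water = hide_weight * ratio
Substituting: Water = 19.1800 * 3.8280
Result: 73.4210 kg


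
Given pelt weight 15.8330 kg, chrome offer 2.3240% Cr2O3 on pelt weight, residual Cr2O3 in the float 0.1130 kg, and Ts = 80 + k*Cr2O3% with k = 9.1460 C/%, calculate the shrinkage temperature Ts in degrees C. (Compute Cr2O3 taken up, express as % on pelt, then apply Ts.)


Offered = pelt * offer_pct / 100 = 15.8330 * 2.3240 / 100 = 0.3680 kg
Uptake = offered - residual = 0.3680 - 0.1130 = 0.2550 kg
Cr2O3% on pelt = uptake / pelt * 100 = 0.2550 / 15.8330 * 100 = 1.6103 %
Ts = 80 + k * Cr2O3% = 80 + 9.1460 * 1.6103 = 94.7278 C


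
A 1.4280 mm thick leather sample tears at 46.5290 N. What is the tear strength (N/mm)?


Formula: Tear strength = force / thickness
Substituting: Tear strength = 46.5290 / 1.4280
Result: 32.5833 N/mm


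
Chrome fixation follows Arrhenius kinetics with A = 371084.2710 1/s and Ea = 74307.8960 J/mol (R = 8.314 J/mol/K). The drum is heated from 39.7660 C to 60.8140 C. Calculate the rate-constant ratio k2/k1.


T1 = 39.7660 + 273.15 = 312.9160 K; T2 = 60.8140 + 273.15 = 333.9640 K
k1 = A * exp(-Ea/(R*T1)) = 371084.2710 * exp(-74307.8960/(8.314*312.9160)) = 1.4619e-07 1/s
k2 = A * exp(-Ea/(R*T2)) = 371084.2710 * exp(-74307.8960/(8.314*333.9640)) = 8.8451e-07 1/s
k2/k1 = 8.8451e-07 / 1.4619e-07 = 6.0505


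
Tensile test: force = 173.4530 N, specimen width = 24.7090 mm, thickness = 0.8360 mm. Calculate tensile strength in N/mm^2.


Formula: TS = force / (width * thickness)
Substituting: TS = 173.4530 / (24.7090 * 0.8360)
Result: 8.3969 N/mm^2


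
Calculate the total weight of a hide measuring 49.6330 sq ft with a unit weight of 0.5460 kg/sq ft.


Formula: Weight = area * weight_per_sqft
Substituting: Weight = 49.6330 * 0.5460
Result: 27.0996 kg


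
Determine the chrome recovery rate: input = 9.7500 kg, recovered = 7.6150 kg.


Formula: Recovery = recovered / input * 100
Substituting: Recovery = 7.6150 / 9.7500 * 100
Result: 78.1026 %


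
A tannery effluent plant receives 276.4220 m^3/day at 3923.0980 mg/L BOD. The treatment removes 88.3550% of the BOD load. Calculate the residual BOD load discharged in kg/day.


Load_in = volume * conc / 1000 = 276.4220 * 3923.0980 / 1000 = 1084.4306 kg/day
Removed = Load_in * eff / 100 = 1084.4306 * 88.3550 / 100 = 958.1487 kg/day
Load_out = Load_in - Removed = 1084.4306 - 958.1487 = 126.2819 kg/day


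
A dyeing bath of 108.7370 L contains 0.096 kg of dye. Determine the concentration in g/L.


Formula: Conc = dye_mass(kg) / volume(L) * 1000
Substituting: Conc = 0.096 / 108.7370 * 1000
Result: 0.8829 g/L


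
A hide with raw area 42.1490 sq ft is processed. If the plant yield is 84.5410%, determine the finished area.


Formula: finished = raw * yield / 100
Substituting: finished = 42.1490 * 84.5410 / 100
Result: 35.6332 sq ft


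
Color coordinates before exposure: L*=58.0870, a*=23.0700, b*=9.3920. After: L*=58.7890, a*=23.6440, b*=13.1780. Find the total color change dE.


dL = 0.7020, da = 0.5740, db = 3.7860
dE = sqrt(0.7020^2 + 0.5740^2 + 3.7860^2) = 3.8931


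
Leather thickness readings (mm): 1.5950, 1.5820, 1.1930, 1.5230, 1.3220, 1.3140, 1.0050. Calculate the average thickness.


Formula: Average = sum / n
Substituting: Average = 9.5340 / 7
Result: 1.3620 mm


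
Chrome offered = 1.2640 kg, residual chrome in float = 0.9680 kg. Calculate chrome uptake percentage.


Formula: Uptake = (offered - residual) / offered * 100
Substituting: Uptake = (1.2640 - 0.9680) / 1.2640 * 100
Result: 23.4177 %


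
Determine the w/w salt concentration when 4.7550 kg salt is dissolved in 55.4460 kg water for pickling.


Formula: Conc = salt / (water + salt) * 100
Substituting: Conc = 4.7550 / (55.4460 + 4.7550) * 100
Result: 7.8985 %


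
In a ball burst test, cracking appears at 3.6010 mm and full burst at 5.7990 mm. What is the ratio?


Formula: Ratio = crack / burst
Substituting: Ratio = 3.6010 / 5.7990
Result: 0.6210


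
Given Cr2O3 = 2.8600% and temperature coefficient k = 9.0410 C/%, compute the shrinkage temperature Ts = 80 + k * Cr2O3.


Formula: Ts = 80 + k * Cr2O3
Substituting: Ts = 80 + 9.0410 * 2.8600
Result: 105.8573 C


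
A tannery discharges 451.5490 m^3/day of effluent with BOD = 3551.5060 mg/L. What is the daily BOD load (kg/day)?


Formula: BOD_load = volume * conc / 1000
Substituting: BOD_load = 451.5490 * 3551.5060 / 1000
Result: 1603.6790 kg/day


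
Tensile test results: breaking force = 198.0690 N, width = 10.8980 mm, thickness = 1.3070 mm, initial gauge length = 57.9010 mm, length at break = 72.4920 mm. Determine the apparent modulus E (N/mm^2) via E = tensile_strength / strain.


TS = F / (w * t) = 198.0690 / (10.8980 * 1.3070) = 13.9057 N/mm^2
strain = (Lf - L0) / L0 = (72.4920 - 57.9010) / 57.9010 = 0.2520
E = TS / strain = 13.9057 / 0.2520 = 55.1817 N/mm^2


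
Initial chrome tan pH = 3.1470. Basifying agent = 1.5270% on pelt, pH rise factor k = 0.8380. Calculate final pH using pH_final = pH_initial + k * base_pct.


Formula: pH_final = pH_initial + k * base_pct
Substituting: pH_final = 3.1470 + 0.8380 * 1.5270
Result: 4.4266


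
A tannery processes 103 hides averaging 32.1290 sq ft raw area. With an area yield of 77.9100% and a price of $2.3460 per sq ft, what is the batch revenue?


Raw_total = N * avg_area = 103 * 32.1290 = 3309.2870 sq ft
Finished = Raw_total * yield / 100 = 3309.2870 * 77.9100 / 100 = 2578.2655 sq ft
Value = Finished * price = 2578.2655 * 2.3460 = 6048.6109 $


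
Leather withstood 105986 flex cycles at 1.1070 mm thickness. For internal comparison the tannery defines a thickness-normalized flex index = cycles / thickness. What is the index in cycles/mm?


Formula: Index = cycles / thickness
Substituting: Index = 105986 / 1.1070
Result: 95741.6441 cycles/mm
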